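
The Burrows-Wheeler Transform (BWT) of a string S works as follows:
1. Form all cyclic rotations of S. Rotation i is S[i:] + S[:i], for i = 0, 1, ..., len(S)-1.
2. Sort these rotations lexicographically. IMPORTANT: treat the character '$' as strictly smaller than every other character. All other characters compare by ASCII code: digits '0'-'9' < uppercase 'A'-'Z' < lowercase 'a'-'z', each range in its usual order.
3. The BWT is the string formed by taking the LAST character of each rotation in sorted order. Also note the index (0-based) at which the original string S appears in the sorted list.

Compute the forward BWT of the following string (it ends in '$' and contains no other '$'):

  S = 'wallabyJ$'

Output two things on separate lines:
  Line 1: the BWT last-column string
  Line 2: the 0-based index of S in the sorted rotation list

All 9 rotations (rotation i = S[i:]+S[:i]):
  rot[0] = wallabyJ$
  rot[1] = allabyJ$w
  rot[2] = llabyJ$wa
  rot[3] = labyJ$wal
  rot[4] = abyJ$wall
  rot[5] = byJ$walla
  rot[6] = yJ$wallab
  rot[7] = J$wallaby
  rot[8] = $wallabyJ
Sorted (with $ < everything):
  sorted[0] = $wallabyJ  (last char: 'J')
  sorted[1] = J$wallaby  (last char: 'y')
  sorted[2] = abyJ$wall  (last char: 'l')
  sorted[3] = allabyJ$w  (last char: 'w')
  sorted[4] = byJ$walla  (last char: 'a')
  sorted[5] = labyJ$wal  (last char: 'l')
  sorted[6] = llabyJ$wa  (last char: 'a')
  sorted[7] = wallabyJ$  (last char: '$')
  sorted[8] = yJ$wallab  (last char: 'b')
Last column: Jylwala$b
Original string S is at sorted index 7

Answer: Jylwala$b
7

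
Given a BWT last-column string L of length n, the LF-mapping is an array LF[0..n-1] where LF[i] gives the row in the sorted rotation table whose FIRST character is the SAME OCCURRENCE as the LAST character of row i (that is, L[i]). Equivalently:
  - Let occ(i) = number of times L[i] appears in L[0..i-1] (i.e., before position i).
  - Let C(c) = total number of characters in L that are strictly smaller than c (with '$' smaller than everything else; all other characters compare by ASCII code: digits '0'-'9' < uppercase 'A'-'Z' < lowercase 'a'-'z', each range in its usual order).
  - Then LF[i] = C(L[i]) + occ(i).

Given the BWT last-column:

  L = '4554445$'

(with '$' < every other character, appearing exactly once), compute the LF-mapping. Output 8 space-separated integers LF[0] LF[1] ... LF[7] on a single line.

Answer: 1 5 6 2 3 4 7 0

Derivation:
Char counts: '$':1, '4':4, '5':3
C (first-col start): C('$')=0, C('4')=1, C('5')=5
L[0]='4': occ=0, LF[0]=C('4')+0=1+0=1
L[1]='5': occ=0, LF[1]=C('5')+0=5+0=5
L[2]='5': occ=1, LF[2]=C('5')+1=5+1=6
L[3]='4': occ=1, LF[3]=C('4')+1=1+1=2
L[4]='4': occ=2, LF[4]=C('4')+2=1+2=3
L[5]='4': occ=3, LF[5]=C('4')+3=1+3=4
L[6]='5': occ=2, LF[6]=C('5')+2=5+2=7
L[7]='$': occ=0, LF[7]=C('$')+0=0+0=0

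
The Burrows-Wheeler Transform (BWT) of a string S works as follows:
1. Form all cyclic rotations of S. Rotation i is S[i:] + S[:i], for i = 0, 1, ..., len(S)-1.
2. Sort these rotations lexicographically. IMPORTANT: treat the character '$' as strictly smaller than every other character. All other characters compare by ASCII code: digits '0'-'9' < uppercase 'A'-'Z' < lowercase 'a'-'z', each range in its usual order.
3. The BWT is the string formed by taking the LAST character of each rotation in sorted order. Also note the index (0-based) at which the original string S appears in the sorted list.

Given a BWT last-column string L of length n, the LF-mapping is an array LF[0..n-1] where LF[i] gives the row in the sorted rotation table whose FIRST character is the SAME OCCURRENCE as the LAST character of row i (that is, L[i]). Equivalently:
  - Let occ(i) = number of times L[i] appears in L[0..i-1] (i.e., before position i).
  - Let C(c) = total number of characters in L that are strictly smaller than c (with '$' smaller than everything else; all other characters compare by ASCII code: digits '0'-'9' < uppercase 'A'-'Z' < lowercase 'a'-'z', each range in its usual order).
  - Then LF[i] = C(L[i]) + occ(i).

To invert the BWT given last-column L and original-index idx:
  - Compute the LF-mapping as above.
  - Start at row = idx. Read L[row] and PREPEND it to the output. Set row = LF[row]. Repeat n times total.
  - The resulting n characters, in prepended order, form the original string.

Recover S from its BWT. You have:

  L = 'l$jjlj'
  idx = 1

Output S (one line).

LF mapping: 4 0 1 2 5 3
Walk LF starting at row 1, prepending L[row]:
  step 1: row=1, L[1]='$', prepend. Next row=LF[1]=0
  step 2: row=0, L[0]='l', prepend. Next row=LF[0]=4
  step 3: row=4, L[4]='l', prepend. Next row=LF[4]=5
  step 4: row=5, L[5]='j', prepend. Next row=LF[5]=3
  step 5: row=3, L[3]='j', prepend. Next row=LF[3]=2
  step 6: row=2, L[2]='j', prepend. Next row=LF[2]=1
Reversed output: jjjll$

Answer: jjjll$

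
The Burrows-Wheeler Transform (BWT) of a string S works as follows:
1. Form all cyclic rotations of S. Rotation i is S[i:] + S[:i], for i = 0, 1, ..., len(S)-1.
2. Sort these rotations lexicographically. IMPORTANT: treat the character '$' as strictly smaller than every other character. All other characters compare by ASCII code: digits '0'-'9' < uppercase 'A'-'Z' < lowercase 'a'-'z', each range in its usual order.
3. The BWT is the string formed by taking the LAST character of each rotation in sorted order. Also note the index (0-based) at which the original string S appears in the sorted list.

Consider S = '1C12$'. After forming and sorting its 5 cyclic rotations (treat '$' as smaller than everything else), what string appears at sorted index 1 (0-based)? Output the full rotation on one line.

All 5 rotations (rotation i = S[i:]+S[:i]):
  rot[0] = 1C12$
  rot[1] = C12$1
  rot[2] = 12$1C
  rot[3] = 2$1C1
  rot[4] = $1C12
Sorted (with $ < everything):
  sorted[0] = $1C12
  sorted[1] = 12$1C
  sorted[2] = 1C12$
  sorted[3] = 2$1C1
  sorted[4] = C12$1
sorted[1] = 12$1C

Answer: 12$1C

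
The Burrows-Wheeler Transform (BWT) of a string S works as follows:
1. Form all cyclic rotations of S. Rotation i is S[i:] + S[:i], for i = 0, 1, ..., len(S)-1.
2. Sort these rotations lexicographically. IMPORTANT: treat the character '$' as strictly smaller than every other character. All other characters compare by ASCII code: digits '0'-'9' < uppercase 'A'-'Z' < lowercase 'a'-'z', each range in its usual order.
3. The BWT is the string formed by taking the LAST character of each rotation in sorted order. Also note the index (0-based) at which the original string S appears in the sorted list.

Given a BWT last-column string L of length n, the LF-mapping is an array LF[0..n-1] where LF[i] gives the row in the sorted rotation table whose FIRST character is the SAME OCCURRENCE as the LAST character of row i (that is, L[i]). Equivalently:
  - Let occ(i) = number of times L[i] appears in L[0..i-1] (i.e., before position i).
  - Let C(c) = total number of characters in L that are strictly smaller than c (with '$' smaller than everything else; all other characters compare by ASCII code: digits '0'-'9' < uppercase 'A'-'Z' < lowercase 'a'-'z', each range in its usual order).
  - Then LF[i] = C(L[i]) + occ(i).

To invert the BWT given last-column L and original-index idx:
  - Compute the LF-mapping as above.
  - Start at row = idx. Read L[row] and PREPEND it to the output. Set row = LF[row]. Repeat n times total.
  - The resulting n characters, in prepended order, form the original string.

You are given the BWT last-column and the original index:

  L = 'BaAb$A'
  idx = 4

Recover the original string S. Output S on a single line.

Answer: aAAbB$

Derivation:
LF mapping: 3 4 1 5 0 2
Walk LF starting at row 4, prepending L[row]:
  step 1: row=4, L[4]='$', prepend. Next row=LF[4]=0
  step 2: row=0, L[0]='B', prepend. Next row=LF[0]=3
  step 3: row=3, L[3]='b', prepend. Next row=LF[3]=5
  step 4: row=5, L[5]='A', prepend. Next row=LF[5]=2
  step 5: row=2, L[2]='A', prepend. Next row=LF[2]=1
  step 6: row=1, L[1]='a', prepend. Next row=LF[1]=4
Reversed output: aAAbB$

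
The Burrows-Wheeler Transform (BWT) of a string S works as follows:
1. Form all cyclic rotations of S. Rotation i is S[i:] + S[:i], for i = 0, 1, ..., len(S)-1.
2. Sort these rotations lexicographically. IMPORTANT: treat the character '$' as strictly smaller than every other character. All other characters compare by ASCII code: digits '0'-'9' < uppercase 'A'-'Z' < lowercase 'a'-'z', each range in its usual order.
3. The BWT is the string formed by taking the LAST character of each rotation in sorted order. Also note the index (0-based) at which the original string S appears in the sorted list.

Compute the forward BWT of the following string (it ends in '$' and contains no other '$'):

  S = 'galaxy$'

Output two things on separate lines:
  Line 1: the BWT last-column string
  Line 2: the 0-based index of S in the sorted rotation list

All 7 rotations (rotation i = S[i:]+S[:i]):
  rot[0] = galaxy$
  rot[1] = alaxy$g
  rot[2] = laxy$ga
  rot[3] = axy$gal
  rot[4] = xy$gala
  rot[5] = y$galax
  rot[6] = $galaxy
Sorted (with $ < everything):
  sorted[0] = $galaxy  (last char: 'y')
  sorted[1] = alaxy$g  (last char: 'g')
  sorted[2] = axy$gal  (last char: 'l')
  sorted[3] = galaxy$  (last char: '$')
  sorted[4] = laxy$ga  (last char: 'a')
  sorted[5] = xy$gala  (last char: 'a')
  sorted[6] = y$galax  (last char: 'x')
Last column: ygl$aax
Original string S is at sorted index 3

Answer: ygl$aax
3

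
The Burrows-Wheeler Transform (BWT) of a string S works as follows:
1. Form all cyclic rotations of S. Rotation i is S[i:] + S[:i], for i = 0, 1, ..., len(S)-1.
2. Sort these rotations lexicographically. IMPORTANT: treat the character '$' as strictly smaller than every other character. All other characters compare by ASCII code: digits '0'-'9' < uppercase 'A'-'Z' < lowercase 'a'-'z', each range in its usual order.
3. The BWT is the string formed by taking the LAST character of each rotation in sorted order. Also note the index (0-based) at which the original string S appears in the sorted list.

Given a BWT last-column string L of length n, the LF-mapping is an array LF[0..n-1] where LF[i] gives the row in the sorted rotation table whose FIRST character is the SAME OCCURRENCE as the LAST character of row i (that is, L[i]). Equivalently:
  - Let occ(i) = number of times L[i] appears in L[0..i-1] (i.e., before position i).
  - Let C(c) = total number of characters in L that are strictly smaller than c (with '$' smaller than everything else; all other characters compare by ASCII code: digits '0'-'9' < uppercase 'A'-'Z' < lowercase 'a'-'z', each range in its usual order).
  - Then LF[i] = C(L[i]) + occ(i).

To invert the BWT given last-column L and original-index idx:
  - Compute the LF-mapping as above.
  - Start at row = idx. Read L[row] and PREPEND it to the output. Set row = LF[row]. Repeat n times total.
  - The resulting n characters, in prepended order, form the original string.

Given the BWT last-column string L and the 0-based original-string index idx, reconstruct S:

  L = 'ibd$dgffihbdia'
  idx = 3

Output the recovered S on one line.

Answer: bhgddbaiiffdi$

Derivation:
LF mapping: 11 2 4 0 5 9 7 8 12 10 3 6 13 1
Walk LF starting at row 3, prepending L[row]:
  step 1: row=3, L[3]='$', prepend. Next row=LF[3]=0
  step 2: row=0, L[0]='i', prepend. Next row=LF[0]=11
  step 3: row=11, L[11]='d', prepend. Next row=LF[11]=6
  step 4: row=6, L[6]='f', prepend. Next row=LF[6]=7
  step 5: row=7, L[7]='f', prepend. Next row=LF[7]=8
  step 6: row=8, L[8]='i', prepend. Next row=LF[8]=12
  step 7: row=12, L[12]='i', prepend. Next row=LF[12]=13
  step 8: row=13, L[13]='a', prepend. Next row=LF[13]=1
  step 9: row=1, L[1]='b', prepend. Next row=LF[1]=2
  step 10: row=2, L[2]='d', prepend. Next row=LF[2]=4
  step 11: row=4, L[4]='d', prepend. Next row=LF[4]=5
  step 12: row=5, L[5]='g', prepend. Next row=LF[5]=9
  step 13: row=9, L[9]='h', prepend. Next row=LF[9]=10
  step 14: row=10, L[10]='b', prepend. Next row=LF[10]=3
Reversed output: bhgddbaiiffdi$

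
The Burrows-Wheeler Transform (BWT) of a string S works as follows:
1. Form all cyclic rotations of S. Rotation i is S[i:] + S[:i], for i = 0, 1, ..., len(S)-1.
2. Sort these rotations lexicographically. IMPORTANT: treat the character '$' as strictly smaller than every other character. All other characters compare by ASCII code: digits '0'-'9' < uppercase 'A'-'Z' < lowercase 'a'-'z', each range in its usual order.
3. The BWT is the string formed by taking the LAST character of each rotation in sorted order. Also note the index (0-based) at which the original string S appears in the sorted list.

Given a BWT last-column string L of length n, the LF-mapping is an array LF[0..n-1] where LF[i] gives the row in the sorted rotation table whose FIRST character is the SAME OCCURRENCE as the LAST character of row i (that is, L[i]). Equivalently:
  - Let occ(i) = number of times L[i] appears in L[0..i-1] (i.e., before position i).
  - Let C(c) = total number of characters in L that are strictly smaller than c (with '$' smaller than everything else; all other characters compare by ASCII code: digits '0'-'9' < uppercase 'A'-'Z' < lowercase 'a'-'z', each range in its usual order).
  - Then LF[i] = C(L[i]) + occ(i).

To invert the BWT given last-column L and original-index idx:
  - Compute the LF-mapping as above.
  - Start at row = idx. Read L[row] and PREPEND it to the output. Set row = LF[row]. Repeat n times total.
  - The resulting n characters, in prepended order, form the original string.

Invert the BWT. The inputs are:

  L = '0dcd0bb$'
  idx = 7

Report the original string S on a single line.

LF mapping: 1 6 5 7 2 3 4 0
Walk LF starting at row 7, prepending L[row]:
  step 1: row=7, L[7]='$', prepend. Next row=LF[7]=0
  step 2: row=0, L[0]='0', prepend. Next row=LF[0]=1
  step 3: row=1, L[1]='d', prepend. Next row=LF[1]=6
  step 4: row=6, L[6]='b', prepend. Next row=LF[6]=4
  step 5: row=4, L[4]='0', prepend. Next row=LF[4]=2
  step 6: row=2, L[2]='c', prepend. Next row=LF[2]=5
  step 7: row=5, L[5]='b', prepend. Next row=LF[5]=3
  step 8: row=3, L[3]='d', prepend. Next row=LF[3]=7
Reversed output: dbc0bd0$

Answer: dbc0bd0$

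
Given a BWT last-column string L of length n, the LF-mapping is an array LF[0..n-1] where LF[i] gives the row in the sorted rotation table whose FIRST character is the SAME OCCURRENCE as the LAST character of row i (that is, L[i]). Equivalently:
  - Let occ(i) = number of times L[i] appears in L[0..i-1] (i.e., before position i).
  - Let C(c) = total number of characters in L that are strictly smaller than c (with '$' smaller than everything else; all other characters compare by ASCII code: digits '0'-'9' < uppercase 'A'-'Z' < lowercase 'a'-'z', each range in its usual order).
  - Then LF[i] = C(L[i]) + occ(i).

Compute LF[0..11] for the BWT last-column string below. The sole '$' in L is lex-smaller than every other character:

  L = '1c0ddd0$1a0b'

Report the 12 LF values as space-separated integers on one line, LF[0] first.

Char counts: '$':1, '0':3, '1':2, 'a':1, 'b':1, 'c':1, 'd':3
C (first-col start): C('$')=0, C('0')=1, C('1')=4, C('a')=6, C('b')=7, C('c')=8, C('d')=9
L[0]='1': occ=0, LF[0]=C('1')+0=4+0=4
L[1]='c': occ=0, LF[1]=C('c')+0=8+0=8
L[2]='0': occ=0, LF[2]=C('0')+0=1+0=1
L[3]='d': occ=0, LF[3]=C('d')+0=9+0=9
L[4]='d': occ=1, LF[4]=C('d')+1=9+1=10
L[5]='d': occ=2, LF[5]=C('d')+2=9+2=11
L[6]='0': occ=1, LF[6]=C('0')+1=1+1=2
L[7]='$': occ=0, LF[7]=C('$')+0=0+0=0
L[8]='1': occ=1, LF[8]=C('1')+1=4+1=5
L[9]='a': occ=0, LF[9]=C('a')+0=6+0=6
L[10]='0': occ=2, LF[10]=C('0')+2=1+2=3
L[11]='b': occ=0, LF[11]=C('b')+0=7+0=7

Answer: 4 8 1 9 10 11 2 0 5 6 3 7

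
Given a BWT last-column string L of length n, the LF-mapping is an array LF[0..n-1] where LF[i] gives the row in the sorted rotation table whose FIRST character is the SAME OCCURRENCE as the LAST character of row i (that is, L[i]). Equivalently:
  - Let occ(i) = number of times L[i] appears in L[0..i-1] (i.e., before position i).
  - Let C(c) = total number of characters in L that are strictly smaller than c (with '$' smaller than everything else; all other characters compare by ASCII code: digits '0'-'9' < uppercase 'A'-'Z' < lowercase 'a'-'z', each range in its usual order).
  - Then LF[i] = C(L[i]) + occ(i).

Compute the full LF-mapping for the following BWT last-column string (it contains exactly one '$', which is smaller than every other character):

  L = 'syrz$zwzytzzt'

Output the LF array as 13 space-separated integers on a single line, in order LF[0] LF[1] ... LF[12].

Answer: 2 6 1 8 0 9 5 10 7 3 11 12 4

Derivation:
Char counts: '$':1, 'r':1, 's':1, 't':2, 'w':1, 'y':2, 'z':5
C (first-col start): C('$')=0, C('r')=1, C('s')=2, C('t')=3, C('w')=5, C('y')=6, C('z')=8
L[0]='s': occ=0, LF[0]=C('s')+0=2+0=2
L[1]='y': occ=0, LF[1]=C('y')+0=6+0=6
L[2]='r': occ=0, LF[2]=C('r')+0=1+0=1
L[3]='z': occ=0, LF[3]=C('z')+0=8+0=8
L[4]='$': occ=0, LF[4]=C('$')+0=0+0=0
L[5]='z': occ=1, LF[5]=C('z')+1=8+1=9
L[6]='w': occ=0, LF[6]=C('w')+0=5+0=5
L[7]='z': occ=2, LF[7]=C('z')+2=8+2=10
L[8]='y': occ=1, LF[8]=C('y')+1=6+1=7
L[9]='t': occ=0, LF[9]=C('t')+0=3+0=3
L[10]='z': occ=3, LF[10]=C('z')+3=8+3=11
L[11]='z': occ=4, LF[11]=C('z')+4=8+4=12
L[12]='t': occ=1, LF[12]=C('t')+1=3+1=4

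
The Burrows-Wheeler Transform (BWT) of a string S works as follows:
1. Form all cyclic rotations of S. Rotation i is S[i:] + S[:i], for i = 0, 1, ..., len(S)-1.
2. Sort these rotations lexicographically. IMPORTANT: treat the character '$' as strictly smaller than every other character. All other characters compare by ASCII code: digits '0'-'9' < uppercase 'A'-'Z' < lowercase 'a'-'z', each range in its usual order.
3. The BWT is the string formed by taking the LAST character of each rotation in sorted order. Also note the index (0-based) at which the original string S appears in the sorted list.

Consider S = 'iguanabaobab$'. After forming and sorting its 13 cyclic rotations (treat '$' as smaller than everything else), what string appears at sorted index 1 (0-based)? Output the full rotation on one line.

All 13 rotations (rotation i = S[i:]+S[:i]):
  rot[0] = iguanabaobab$
  rot[1] = guanabaobab$i
  rot[2] = uanabaobab$ig
  rot[3] = anabaobab$igu
  rot[4] = nabaobab$igua
  rot[5] = abaobab$iguan
  rot[6] = baobab$iguana
  rot[7] = aobab$iguanab
  rot[8] = obab$iguanaba
  rot[9] = bab$iguanabao
  rot[10] = ab$iguanabaob
  rot[11] = b$iguanabaoba
  rot[12] = $iguanabaobab
Sorted (with $ < everything):
  sorted[0] = $iguanabaobab
  sorted[1] = ab$iguanabaob
  sorted[2] = abaobab$iguan
  sorted[3] = anabaobab$igu
  sorted[4] = aobab$iguanab
  sorted[5] = b$iguanabaoba
  sorted[6] = bab$iguanabao
  sorted[7] = baobab$iguana
  sorted[8] = guanabaobab$i
  sorted[9] = iguanabaobab$
  sorted[10] = nabaobab$igua
  sorted[11] = obab$iguanaba
  sorted[12] = uanabaobab$ig
sorted[1] = ab$iguanabaob

Answer: ab$iguanabaob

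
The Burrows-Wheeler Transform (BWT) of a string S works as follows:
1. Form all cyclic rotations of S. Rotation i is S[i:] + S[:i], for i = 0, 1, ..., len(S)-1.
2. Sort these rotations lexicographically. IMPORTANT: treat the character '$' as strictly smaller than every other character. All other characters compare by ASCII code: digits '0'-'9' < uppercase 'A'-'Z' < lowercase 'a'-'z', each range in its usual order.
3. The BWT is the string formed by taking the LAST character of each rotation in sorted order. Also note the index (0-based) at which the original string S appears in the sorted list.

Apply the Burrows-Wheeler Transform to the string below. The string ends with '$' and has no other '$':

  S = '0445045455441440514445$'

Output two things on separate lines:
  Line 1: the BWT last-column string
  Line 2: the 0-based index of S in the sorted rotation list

Answer: 5$544544151404405440544
1

Derivation:
All 23 rotations (rotation i = S[i:]+S[:i]):
  rot[0] = 0445045455441440514445$
  rot[1] = 445045455441440514445$0
  rot[2] = 45045455441440514445$04
  rot[3] = 5045455441440514445$044
  rot[4] = 045455441440514445$0445
  rot[5] = 45455441440514445$04450
  rot[6] = 5455441440514445$044504
  rot[7] = 455441440514445$0445045
  rot[8] = 55441440514445$04450454
  rot[9] = 5441440514445$044504545
  rot[10] = 441440514445$0445045455
  rot[11] = 41440514445$04450454554
  rot[12] = 1440514445$044504545544
  rot[13] = 440514445$0445045455441
  rot[14] = 40514445$04450454554414
  rot[15] = 0514445$044504545544144
  rot[16] = 514445$0445045455441440
  rot[17] = 14445$04450454554414405
  rot[18] = 4445$044504545544144051
  rot[19] = 445$0445045455441440514
  rot[20] = 45$04450454554414405144
  rot[21] = 5$044504545544144051444
  rot[22] = $0445045455441440514445
Sorted (with $ < everything):
  sorted[0] = $0445045455441440514445  (last char: '5')
  sorted[1] = 0445045455441440514445$  (last char: '$')
  sorted[2] = 045455441440514445$0445  (last char: '5')
  sorted[3] = 0514445$044504545544144  (last char: '4')
  sorted[4] = 1440514445$044504545544  (last char: '4')
  sorted[5] = 14445$04450454554414405  (last char: '5')
  sorted[6] = 40514445$04450454554414  (last char: '4')
  sorted[7] = 41440514445$04450454554  (last char: '4')
  sorted[8] = 440514445$0445045455441  (last char: '1')
  sorted[9] = 441440514445$0445045455  (last char: '5')
  sorted[10] = 4445$044504545544144051  (last char: '1')
  sorted[11] = 445$0445045455441440514  (last char: '4')
  sorted[12] = 445045455441440514445$0  (last char: '0')
  sorted[13] = 45$04450454554414405144  (last char: '4')
  sorted[14] = 45045455441440514445$04  (last char: '4')
  sorted[15] = 45455441440514445$04450  (last char: '0')
  sorted[16] = 455441440514445$0445045  (last char: '5')
  sorted[17] = 5$044504545544144051444  (last char: '4')
  sorted[18] = 5045455441440514445$044  (last char: '4')
  sorted[19] = 514445$0445045455441440  (last char: '0')
  sorted[20] = 5441440514445$044504545  (last char: '5')
  sorted[21] = 5455441440514445$044504  (last char: '4')
  sorted[22] = 55441440514445$04450454  (last char: '4')
Last column: 5$544544151404405440544
Original string S is at sorted index 1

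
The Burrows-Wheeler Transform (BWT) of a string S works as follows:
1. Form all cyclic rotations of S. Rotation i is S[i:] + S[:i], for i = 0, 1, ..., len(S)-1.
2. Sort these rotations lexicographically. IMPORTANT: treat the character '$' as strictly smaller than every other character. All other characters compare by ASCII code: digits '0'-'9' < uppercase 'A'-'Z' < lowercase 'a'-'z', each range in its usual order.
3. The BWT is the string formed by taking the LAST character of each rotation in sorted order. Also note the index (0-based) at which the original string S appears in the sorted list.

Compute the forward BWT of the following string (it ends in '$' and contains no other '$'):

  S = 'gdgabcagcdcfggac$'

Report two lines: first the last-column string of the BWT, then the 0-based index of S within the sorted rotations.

All 17 rotations (rotation i = S[i:]+S[:i]):
  rot[0] = gdgabcagcdcfggac$
  rot[1] = dgabcagcdcfggac$g
  rot[2] = gabcagcdcfggac$gd
  rot[3] = abcagcdcfggac$gdg
  rot[4] = bcagcdcfggac$gdga
  rot[5] = cagcdcfggac$gdgab
  rot[6] = agcdcfggac$gdgabc
  rot[7] = gcdcfggac$gdgabca
  rot[8] = cdcfggac$gdgabcag
  rot[9] = dcfggac$gdgabcagc
  rot[10] = cfggac$gdgabcagcd
  rot[11] = fggac$gdgabcagcdc
  rot[12] = ggac$gdgabcagcdcf
  rot[13] = gac$gdgabcagcdcfg
  rot[14] = ac$gdgabcagcdcfgg
  rot[15] = c$gdgabcagcdcfgga
  rot[16] = $gdgabcagcdcfggac
Sorted (with $ < everything):
  sorted[0] = $gdgabcagcdcfggac  (last char: 'c')
  sorted[1] = abcagcdcfggac$gdg  (last char: 'g')
  sorted[2] = ac$gdgabcagcdcfgg  (last char: 'g')
  sorted[3] = agcdcfggac$gdgabc  (last char: 'c')
  sorted[4] = bcagcdcfggac$gdga  (last char: 'a')
  sorted[5] = c$gdgabcagcdcfgga  (last char: 'a')
  sorted[6] = cagcdcfggac$gdgab  (last char: 'b')
  sorted[7] = cdcfggac$gdgabcag  (last char: 'g')
  sorted[8] = cfggac$gdgabcagcd  (last char: 'd')
  sorted[9] = dcfggac$gdgabcagc  (last char: 'c')
  sorted[10] = dgabcagcdcfggac$g  (last char: 'g')
  sorted[11] = fggac$gdgabcagcdc  (last char: 'c')
  sorted[12] = gabcagcdcfggac$gd  (last char: 'd')
  sorted[13] = gac$gdgabcagcdcfg  (last char: 'g')
  sorted[14] = gcdcfggac$gdgabca  (last char: 'a')
  sorted[15] = gdgabcagcdcfggac$  (last char: '$')
  sorted[16] = ggac$gdgabcagcdcf  (last char: 'f')
Last column: cggcaabgdcgcdga$f
Original string S is at sorted index 15

Answer: cggcaabgdcgcdga$f
15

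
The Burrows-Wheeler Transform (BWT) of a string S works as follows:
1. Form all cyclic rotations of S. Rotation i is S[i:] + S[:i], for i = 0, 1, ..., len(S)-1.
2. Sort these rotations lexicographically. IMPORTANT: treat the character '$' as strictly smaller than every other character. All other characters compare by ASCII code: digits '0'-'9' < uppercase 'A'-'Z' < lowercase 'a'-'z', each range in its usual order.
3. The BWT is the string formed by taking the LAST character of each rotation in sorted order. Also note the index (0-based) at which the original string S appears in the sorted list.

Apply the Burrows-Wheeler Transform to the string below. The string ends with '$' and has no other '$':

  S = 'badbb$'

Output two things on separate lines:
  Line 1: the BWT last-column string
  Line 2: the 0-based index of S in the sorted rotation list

Answer: bbb$da
3

Derivation:
All 6 rotations (rotation i = S[i:]+S[:i]):
  rot[0] = badbb$
  rot[1] = adbb$b
  rot[2] = dbb$ba
  rot[3] = bb$bad
  rot[4] = b$badb
  rot[5] = $badbb
Sorted (with $ < everything):
  sorted[0] = $badbb  (last char: 'b')
  sorted[1] = adbb$b  (last char: 'b')
  sorted[2] = b$badb  (last char: 'b')
  sorted[3] = badbb$  (last char: '$')
  sorted[4] = bb$bad  (last char: 'd')
  sorted[5] = dbb$ba  (last char: 'a')
Last column: bbb$da
Original string S is at sorted index 3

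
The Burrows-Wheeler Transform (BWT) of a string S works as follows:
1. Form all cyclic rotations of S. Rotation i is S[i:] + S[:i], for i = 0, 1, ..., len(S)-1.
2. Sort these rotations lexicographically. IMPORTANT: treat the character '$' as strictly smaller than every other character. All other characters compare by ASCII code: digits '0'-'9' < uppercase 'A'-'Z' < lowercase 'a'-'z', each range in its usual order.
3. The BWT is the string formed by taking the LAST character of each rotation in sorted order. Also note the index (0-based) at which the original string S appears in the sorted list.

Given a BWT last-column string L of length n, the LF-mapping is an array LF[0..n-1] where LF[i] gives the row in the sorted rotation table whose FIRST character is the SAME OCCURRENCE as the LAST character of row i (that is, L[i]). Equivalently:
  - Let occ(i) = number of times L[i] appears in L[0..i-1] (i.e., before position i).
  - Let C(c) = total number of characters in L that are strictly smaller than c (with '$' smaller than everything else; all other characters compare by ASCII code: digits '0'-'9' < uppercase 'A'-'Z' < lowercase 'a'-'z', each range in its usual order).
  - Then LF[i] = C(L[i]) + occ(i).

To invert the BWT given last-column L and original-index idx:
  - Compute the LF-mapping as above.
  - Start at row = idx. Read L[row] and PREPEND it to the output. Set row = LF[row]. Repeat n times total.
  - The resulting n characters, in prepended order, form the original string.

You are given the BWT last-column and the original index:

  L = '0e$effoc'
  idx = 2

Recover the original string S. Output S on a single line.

LF mapping: 1 3 0 4 5 6 7 2
Walk LF starting at row 2, prepending L[row]:
  step 1: row=2, L[2]='$', prepend. Next row=LF[2]=0
  step 2: row=0, L[0]='0', prepend. Next row=LF[0]=1
  step 3: row=1, L[1]='e', prepend. Next row=LF[1]=3
  step 4: row=3, L[3]='e', prepend. Next row=LF[3]=4
  step 5: row=4, L[4]='f', prepend. Next row=LF[4]=5
  step 6: row=5, L[5]='f', prepend. Next row=LF[5]=6
  step 7: row=6, L[6]='o', prepend. Next row=LF[6]=7
  step 8: row=7, L[7]='c', prepend. Next row=LF[7]=2
Reversed output: coffee0$

Answer: coffee0$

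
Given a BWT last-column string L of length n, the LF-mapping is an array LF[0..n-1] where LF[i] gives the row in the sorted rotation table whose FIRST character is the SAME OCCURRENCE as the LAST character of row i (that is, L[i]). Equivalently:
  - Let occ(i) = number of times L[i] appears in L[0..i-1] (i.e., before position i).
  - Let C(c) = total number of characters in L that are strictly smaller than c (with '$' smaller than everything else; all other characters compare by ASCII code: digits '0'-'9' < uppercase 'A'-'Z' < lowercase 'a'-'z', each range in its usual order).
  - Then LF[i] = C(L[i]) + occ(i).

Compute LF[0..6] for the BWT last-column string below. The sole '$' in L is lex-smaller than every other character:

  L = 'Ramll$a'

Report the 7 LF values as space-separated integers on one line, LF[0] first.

Answer: 1 2 6 4 5 0 3

Derivation:
Char counts: '$':1, 'R':1, 'a':2, 'l':2, 'm':1
C (first-col start): C('$')=0, C('R')=1, C('a')=2, C('l')=4, C('m')=6
L[0]='R': occ=0, LF[0]=C('R')+0=1+0=1
L[1]='a': occ=0, LF[1]=C('a')+0=2+0=2
L[2]='m': occ=0, LF[2]=C('m')+0=6+0=6
L[3]='l': occ=0, LF[3]=C('l')+0=4+0=4
L[4]='l': occ=1, LF[4]=C('l')+1=4+1=5
L[5]='$': occ=0, LF[5]=C('$')+0=0+0=0
L[6]='a': occ=1, LF[6]=C('a')+1=2+1=3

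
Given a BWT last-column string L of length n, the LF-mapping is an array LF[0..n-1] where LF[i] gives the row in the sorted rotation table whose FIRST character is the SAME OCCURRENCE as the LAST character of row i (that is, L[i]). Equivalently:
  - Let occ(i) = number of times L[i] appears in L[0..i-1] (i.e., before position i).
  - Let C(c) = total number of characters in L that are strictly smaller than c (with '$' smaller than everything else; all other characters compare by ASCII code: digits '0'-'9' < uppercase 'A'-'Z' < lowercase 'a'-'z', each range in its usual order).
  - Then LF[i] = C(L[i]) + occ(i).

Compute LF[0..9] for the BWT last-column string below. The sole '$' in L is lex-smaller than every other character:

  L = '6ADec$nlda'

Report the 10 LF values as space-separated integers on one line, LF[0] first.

Answer: 1 2 3 7 5 0 9 8 6 4

Derivation:
Char counts: '$':1, '6':1, 'A':1, 'D':1, 'a':1, 'c':1, 'd':1, 'e':1, 'l':1, 'n':1
C (first-col start): C('$')=0, C('6')=1, C('A')=2, C('D')=3, C('a')=4, C('c')=5, C('d')=6, C('e')=7, C('l')=8, C('n')=9
L[0]='6': occ=0, LF[0]=C('6')+0=1+0=1
L[1]='A': occ=0, LF[1]=C('A')+0=2+0=2
L[2]='D': occ=0, LF[2]=C('D')+0=3+0=3
L[3]='e': occ=0, LF[3]=C('e')+0=7+0=7
L[4]='c': occ=0, LF[4]=C('c')+0=5+0=5
L[5]='$': occ=0, LF[5]=C('$')+0=0+0=0
L[6]='n': occ=0, LF[6]=C('n')+0=9+0=9
L[7]='l': occ=0, LF[7]=C('l')+0=8+0=8
L[8]='d': occ=0, LF[8]=C('d')+0=6+0=6
L[9]='a': occ=0, LF[9]=C('a')+0=4+0=4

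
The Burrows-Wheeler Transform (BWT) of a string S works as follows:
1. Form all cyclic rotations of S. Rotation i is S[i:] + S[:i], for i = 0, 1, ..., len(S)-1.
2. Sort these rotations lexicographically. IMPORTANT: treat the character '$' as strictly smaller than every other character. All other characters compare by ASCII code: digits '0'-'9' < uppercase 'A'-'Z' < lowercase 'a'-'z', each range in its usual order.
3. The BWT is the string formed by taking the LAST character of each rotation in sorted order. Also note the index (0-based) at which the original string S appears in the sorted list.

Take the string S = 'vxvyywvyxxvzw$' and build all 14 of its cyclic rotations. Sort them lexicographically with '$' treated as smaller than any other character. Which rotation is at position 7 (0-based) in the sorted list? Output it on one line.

Answer: xvyywvyxxvzw$v

Derivation:
All 14 rotations (rotation i = S[i:]+S[:i]):
  rot[0] = vxvyywvyxxvzw$
  rot[1] = xvyywvyxxvzw$v
  rot[2] = vyywvyxxvzw$vx
  rot[3] = yywvyxxvzw$vxv
  rot[4] = ywvyxxvzw$vxvy
  rot[5] = wvyxxvzw$vxvyy
  rot[6] = vyxxvzw$vxvyyw
  rot[7] = yxxvzw$vxvyywv
  rot[8] = xxvzw$vxvyywvy
  rot[9] = xvzw$vxvyywvyx
  rot[10] = vzw$vxvyywvyxx
  rot[11] = zw$vxvyywvyxxv
  rot[12] = w$vxvyywvyxxvz
  rot[13] = $vxvyywvyxxvzw
Sorted (with $ < everything):
  sorted[0] = $vxvyywvyxxvzw
  sorted[1] = vxvyywvyxxvzw$
  sorted[2] = vyxxvzw$vxvyyw
  sorted[3] = vyywvyxxvzw$vx
  sorted[4] = vzw$vxvyywvyxx
  sorted[5] = w$vxvyywvyxxvz
  sorted[6] = wvyxxvzw$vxvyy
  sorted[7] = xvyywvyxxvzw$v
  sorted[8] = xvzw$vxvyywvyx
  sorted[9] = xxvzw$vxvyywvy
  sorted[10] = ywvyxxvzw$vxvy
  sorted[11] = yxxvzw$vxvyywv
  sorted[12] = yywvyxxvzw$vxv
  sorted[13] = zw$vxvyywvyxxv
sorted[7] = xvyywvyxxvzw$v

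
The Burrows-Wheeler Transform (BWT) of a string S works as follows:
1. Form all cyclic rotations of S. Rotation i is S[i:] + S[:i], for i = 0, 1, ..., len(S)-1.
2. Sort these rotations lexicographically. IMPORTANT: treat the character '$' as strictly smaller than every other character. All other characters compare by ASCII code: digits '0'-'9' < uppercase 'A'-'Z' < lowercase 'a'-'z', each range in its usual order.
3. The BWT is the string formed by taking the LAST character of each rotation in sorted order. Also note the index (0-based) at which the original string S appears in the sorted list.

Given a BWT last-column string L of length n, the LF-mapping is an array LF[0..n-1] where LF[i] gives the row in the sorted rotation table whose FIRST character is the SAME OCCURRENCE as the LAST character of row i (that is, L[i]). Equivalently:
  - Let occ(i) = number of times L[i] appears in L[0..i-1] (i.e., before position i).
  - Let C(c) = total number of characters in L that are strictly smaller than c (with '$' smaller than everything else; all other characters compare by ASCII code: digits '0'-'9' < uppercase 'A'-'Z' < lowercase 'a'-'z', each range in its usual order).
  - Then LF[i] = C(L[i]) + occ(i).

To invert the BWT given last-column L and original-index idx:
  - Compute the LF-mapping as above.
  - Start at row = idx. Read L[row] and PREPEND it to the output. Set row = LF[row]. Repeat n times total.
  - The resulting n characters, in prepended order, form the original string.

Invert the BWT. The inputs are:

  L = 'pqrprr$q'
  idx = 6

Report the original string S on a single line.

LF mapping: 1 3 5 2 6 7 0 4
Walk LF starting at row 6, prepending L[row]:
  step 1: row=6, L[6]='$', prepend. Next row=LF[6]=0
  step 2: row=0, L[0]='p', prepend. Next row=LF[0]=1
  step 3: row=1, L[1]='q', prepend. Next row=LF[1]=3
  step 4: row=3, L[3]='p', prepend. Next row=LF[3]=2
  step 5: row=2, L[2]='r', prepend. Next row=LF[2]=5
  step 6: row=5, L[5]='r', prepend. Next row=LF[5]=7
  step 7: row=7, L[7]='q', prepend. Next row=LF[7]=4
  step 8: row=4, L[4]='r', prepend. Next row=LF[4]=6
Reversed output: rqrrpqp$

Answer: rqrrpqp$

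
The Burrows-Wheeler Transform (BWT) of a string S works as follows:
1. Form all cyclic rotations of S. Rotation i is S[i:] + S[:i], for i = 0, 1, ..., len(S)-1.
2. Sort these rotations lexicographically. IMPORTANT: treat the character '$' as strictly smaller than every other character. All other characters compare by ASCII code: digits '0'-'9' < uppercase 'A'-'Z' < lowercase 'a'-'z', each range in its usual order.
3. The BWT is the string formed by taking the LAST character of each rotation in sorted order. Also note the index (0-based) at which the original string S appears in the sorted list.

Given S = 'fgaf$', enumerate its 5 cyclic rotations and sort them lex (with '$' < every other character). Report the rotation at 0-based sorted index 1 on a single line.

Answer: af$fg

Derivation:
All 5 rotations (rotation i = S[i:]+S[:i]):
  rot[0] = fgaf$
  rot[1] = gaf$f
  rot[2] = af$fg
  rot[3] = f$fga
  rot[4] = $fgaf
Sorted (with $ < everything):
  sorted[0] = $fgaf
  sorted[1] = af$fg
  sorted[2] = f$fga
  sorted[3] = fgaf$
  sorted[4] = gaf$f
sorted[1] = af$fg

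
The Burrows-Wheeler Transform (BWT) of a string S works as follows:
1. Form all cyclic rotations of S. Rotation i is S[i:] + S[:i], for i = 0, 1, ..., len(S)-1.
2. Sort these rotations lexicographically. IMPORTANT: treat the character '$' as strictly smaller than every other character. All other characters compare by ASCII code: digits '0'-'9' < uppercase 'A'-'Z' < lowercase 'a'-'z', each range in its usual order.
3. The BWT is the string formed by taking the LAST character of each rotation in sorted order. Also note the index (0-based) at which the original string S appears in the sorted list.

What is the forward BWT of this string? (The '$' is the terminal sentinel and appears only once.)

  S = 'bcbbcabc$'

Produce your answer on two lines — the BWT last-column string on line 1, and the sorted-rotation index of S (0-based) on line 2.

Answer: cccab$bbb
5

Derivation:
All 9 rotations (rotation i = S[i:]+S[:i]):
  rot[0] = bcbbcabc$
  rot[1] = cbbcabc$b
  rot[2] = bbcabc$bc
  rot[3] = bcabc$bcb
  rot[4] = cabc$bcbb
  rot[5] = abc$bcbbc
  rot[6] = bc$bcbbca
  rot[7] = c$bcbbcab
  rot[8] = $bcbbcabc
Sorted (with $ < everything):
  sorted[0] = $bcbbcabc  (last char: 'c')
  sorted[1] = abc$bcbbc  (last char: 'c')
  sorted[2] = bbcabc$bc  (last char: 'c')
  sorted[3] = bc$bcbbca  (last char: 'a')
  sorted[4] = bcabc$bcb  (last char: 'b')
  sorted[5] = bcbbcabc$  (last char: '$')
  sorted[6] = c$bcbbcab  (last char: 'b')
  sorted[7] = cabc$bcbb  (last char: 'b')
  sorted[8] = cbbcabc$b  (last char: 'b')
Last column: cccab$bbb
Original string S is at sorted index 5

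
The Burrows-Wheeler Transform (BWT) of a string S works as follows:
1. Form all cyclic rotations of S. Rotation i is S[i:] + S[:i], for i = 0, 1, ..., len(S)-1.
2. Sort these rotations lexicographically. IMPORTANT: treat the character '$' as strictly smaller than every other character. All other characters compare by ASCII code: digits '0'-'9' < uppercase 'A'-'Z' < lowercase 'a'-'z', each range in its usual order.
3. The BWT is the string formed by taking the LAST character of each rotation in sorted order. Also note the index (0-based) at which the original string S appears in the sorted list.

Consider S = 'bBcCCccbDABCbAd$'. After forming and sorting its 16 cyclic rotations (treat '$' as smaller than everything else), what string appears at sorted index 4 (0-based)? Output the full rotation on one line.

All 16 rotations (rotation i = S[i:]+S[:i]):
  rot[0] = bBcCCccbDABCbAd$
  rot[1] = BcCCccbDABCbAd$b
  rot[2] = cCCccbDABCbAd$bB
  rot[3] = CCccbDABCbAd$bBc
  rot[4] = CccbDABCbAd$bBcC
  rot[5] = ccbDABCbAd$bBcCC
  rot[6] = cbDABCbAd$bBcCCc
  rot[7] = bDABCbAd$bBcCCcc
  rot[8] = DABCbAd$bBcCCccb
  rot[9] = ABCbAd$bBcCCccbD
  rot[10] = BCbAd$bBcCCccbDA
  rot[11] = CbAd$bBcCCccbDAB
  rot[12] = bAd$bBcCCccbDABC
  rot[13] = Ad$bBcCCccbDABCb
  rot[14] = d$bBcCCccbDABCbA
  rot[15] = $bBcCCccbDABCbAd
Sorted (with $ < everything):
  sorted[0] = $bBcCCccbDABCbAd
  sorted[1] = ABCbAd$bBcCCccbD
  sorted[2] = Ad$bBcCCccbDABCb
  sorted[3] = BCbAd$bBcCCccbDA
  sorted[4] = BcCCccbDABCbAd$b
  sorted[5] = CCccbDABCbAd$bBc
  sorted[6] = CbAd$bBcCCccbDAB
  sorted[7] = CccbDABCbAd$bBcC
  sorted[8] = DABCbAd$bBcCCccb
  sorted[9] = bAd$bBcCCccbDABC
  sorted[10] = bBcCCccbDABCbAd$
  sorted[11] = bDABCbAd$bBcCCcc
  sorted[12] = cCCccbDABCbAd$bB
  sorted[13] = cbDABCbAd$bBcCCc
  sorted[14] = ccbDABCbAd$bBcCC
  sorted[15] = d$bBcCCccbDABCbA
sorted[4] = BcCCccbDABCbAd$b

Answer: BcCCccbDABCbAd$b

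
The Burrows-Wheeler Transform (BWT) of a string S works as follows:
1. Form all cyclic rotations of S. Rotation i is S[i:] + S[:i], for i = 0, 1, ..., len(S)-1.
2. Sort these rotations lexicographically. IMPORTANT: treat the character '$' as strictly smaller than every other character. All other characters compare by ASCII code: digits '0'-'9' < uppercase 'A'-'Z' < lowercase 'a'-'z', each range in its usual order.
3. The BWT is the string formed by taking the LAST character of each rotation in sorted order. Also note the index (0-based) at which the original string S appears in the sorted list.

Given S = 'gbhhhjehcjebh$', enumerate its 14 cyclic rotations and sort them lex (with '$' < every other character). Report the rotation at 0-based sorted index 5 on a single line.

All 14 rotations (rotation i = S[i:]+S[:i]):
  rot[0] = gbhhhjehcjebh$
  rot[1] = bhhhjehcjebh$g
  rot[2] = hhhjehcjebh$gb
  rot[3] = hhjehcjebh$gbh
  rot[4] = hjehcjebh$gbhh
  rot[5] = jehcjebh$gbhhh
  rot[6] = ehcjebh$gbhhhj
  rot[7] = hcjebh$gbhhhje
  rot[8] = cjebh$gbhhhjeh
  rot[9] = jebh$gbhhhjehc
  rot[10] = ebh$gbhhhjehcj
  rot[11] = bh$gbhhhjehcje
  rot[12] = h$gbhhhjehcjeb
  rot[13] = $gbhhhjehcjebh
Sorted (with $ < everything):
  sorted[0] = $gbhhhjehcjebh
  sorted[1] = bh$gbhhhjehcje
  sorted[2] = bhhhjehcjebh$g
  sorted[3] = cjebh$gbhhhjeh
  sorted[4] = ebh$gbhhhjehcj
  sorted[5] = ehcjebh$gbhhhj
  sorted[6] = gbhhhjehcjebh$
  sorted[7] = h$gbhhhjehcjeb
  sorted[8] = hcjebh$gbhhhje
  sorted[9] = hhhjehcjebh$gb
  sorted[10] = hhjehcjebh$gbh
  sorted[11] = hjehcjebh$gbhh
  sorted[12] = jebh$gbhhhjehc
  sorted[13] = jehcjebh$gbhhh
sorted[5] = ehcjebh$gbhhhj

Answer: ehcjebh$gbhhhj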